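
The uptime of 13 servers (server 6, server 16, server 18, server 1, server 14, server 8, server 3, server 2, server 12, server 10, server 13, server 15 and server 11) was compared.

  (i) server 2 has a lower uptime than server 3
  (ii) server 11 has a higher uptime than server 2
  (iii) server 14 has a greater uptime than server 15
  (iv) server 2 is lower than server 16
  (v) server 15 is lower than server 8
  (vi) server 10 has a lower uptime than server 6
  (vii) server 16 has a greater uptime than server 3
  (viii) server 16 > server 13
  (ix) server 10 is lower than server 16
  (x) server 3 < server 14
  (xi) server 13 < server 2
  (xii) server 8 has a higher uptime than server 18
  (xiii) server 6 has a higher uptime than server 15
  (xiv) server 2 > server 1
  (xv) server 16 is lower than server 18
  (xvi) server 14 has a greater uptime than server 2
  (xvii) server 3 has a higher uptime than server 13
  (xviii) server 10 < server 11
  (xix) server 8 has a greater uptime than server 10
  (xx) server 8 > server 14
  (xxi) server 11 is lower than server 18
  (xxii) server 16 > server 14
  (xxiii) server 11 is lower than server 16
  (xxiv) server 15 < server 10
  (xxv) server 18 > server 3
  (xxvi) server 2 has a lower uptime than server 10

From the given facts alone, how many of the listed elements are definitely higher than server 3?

4

The elements the relations force above server 3 are server 14, server 16, server 18, server 8 — no chain reaches any other.
That is 4.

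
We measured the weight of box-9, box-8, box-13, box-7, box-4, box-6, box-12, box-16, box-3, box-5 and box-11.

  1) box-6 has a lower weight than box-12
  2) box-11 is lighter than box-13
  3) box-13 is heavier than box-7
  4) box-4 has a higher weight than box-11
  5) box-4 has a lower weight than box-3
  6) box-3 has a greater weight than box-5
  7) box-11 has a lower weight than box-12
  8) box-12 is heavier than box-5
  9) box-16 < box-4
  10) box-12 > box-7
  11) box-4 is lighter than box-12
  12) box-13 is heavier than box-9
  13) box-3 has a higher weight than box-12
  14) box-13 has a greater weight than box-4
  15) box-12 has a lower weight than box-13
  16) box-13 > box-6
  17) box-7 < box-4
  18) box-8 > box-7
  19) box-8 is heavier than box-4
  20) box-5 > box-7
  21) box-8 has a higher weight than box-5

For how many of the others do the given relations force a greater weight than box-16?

5

Directly above box-16: box-4.
One step further: box-8, box-12, box-3, box-13 (5 so far).
Nothing else is reachable above box-16; 5 in all.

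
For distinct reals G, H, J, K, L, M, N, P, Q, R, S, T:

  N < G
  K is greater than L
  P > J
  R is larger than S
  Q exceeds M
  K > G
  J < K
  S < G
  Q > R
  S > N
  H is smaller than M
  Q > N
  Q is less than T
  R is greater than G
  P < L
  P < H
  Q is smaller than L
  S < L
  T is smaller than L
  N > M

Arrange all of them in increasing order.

J < P < H < M < N < S < G < R < Q < T < L < K

Nothing is placed below J, so it is least; from there J < P; P < H; H < M; M < N; N < S; S < G; G < R; R < Q; Q < T; T < L; L < K, each given directly.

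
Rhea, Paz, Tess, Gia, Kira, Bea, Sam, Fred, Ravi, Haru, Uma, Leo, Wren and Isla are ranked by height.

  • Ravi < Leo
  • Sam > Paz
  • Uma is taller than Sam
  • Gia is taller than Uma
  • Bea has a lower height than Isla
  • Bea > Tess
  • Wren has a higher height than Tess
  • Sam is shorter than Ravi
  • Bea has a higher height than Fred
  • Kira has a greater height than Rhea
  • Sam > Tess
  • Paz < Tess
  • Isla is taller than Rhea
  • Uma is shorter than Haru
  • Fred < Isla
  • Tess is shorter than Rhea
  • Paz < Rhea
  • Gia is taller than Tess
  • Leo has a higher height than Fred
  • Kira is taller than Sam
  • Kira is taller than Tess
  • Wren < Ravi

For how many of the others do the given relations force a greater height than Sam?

From Sam the given relations immediately reach Ravi, Kira, Uma.
From those, Haru, Leo, Gia — 6 in total.
No other element is forced above Sam by the given relations, so the count is 6.

6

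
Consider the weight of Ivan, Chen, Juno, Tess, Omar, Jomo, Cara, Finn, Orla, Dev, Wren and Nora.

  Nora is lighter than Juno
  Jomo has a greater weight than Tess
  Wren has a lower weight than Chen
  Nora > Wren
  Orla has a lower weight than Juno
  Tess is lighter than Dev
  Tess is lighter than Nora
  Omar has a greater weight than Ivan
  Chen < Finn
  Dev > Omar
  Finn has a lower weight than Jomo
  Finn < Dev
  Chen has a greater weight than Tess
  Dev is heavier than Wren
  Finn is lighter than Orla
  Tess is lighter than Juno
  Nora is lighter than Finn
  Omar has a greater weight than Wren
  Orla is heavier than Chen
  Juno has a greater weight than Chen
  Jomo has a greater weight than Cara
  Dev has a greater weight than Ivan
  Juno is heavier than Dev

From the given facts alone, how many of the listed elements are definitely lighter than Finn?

4

From Finn the given relations immediately reach Chen, Nora.
From those, Wren, Tess — 4 in total.
No other element is forced below Finn by the given relations, so the count is 4.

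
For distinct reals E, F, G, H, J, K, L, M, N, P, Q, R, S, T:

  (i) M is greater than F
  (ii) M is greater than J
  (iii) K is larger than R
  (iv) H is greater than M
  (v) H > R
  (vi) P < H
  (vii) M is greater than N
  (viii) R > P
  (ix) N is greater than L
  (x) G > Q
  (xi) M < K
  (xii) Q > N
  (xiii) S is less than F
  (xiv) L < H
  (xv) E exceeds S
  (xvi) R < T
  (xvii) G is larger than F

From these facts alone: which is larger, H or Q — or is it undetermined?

undetermined

Following every chain through Q: above Q we get G; below Q we get L, N.
H is not reached, and no chain runs the other way from H to Q.
So the given relations leave the order of Q and H undetermined.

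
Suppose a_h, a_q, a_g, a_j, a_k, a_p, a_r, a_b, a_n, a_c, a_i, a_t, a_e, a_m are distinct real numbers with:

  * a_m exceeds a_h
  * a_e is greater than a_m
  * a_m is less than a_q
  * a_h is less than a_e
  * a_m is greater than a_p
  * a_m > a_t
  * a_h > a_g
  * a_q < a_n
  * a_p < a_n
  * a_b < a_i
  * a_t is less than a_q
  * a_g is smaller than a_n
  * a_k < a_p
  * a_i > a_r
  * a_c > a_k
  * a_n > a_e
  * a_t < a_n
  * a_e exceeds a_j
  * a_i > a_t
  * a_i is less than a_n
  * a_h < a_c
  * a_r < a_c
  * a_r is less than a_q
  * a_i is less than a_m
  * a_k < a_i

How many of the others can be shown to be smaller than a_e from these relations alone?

The elements the relations force below a_e are a_j, a_b, a_r, a_t, a_k, a_p, a_g, a_i, a_h, a_m — no chain reaches any other.
That is 10.

10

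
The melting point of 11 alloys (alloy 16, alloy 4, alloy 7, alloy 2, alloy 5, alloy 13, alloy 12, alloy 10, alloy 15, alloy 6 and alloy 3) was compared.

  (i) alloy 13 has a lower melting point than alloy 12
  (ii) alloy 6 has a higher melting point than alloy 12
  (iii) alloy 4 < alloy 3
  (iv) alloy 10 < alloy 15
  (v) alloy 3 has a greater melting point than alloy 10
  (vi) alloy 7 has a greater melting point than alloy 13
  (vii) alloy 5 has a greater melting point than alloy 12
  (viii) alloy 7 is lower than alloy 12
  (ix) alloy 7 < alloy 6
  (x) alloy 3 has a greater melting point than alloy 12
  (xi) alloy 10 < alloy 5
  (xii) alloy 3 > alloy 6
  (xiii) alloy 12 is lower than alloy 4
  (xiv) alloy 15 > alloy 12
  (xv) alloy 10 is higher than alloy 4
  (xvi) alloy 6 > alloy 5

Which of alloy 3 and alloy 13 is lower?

alloy 13

Link the given pairs in sequence: alloy 13 < alloy 7; alloy 7 < alloy 12; alloy 12 < alloy 4; alloy 4 < alloy 10; alloy 10 < alloy 5; alloy 5 < alloy 6; alloy 6 < alloy 3.
Chaining these gives alloy 13 < alloy 7 < alloy 12 < alloy 4 < alloy 10 < alloy 5 < alloy 6 < alloy 3.
So alloy 13 < alloy 3; alloy 13 is the lower of the two.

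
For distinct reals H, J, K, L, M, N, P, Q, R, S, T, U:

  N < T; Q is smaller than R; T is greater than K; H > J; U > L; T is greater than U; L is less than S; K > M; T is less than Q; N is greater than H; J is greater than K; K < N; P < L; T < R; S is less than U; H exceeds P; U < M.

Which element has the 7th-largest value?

Chaining the given pairs: P < L < S < U < M < K < J < H < N < T < Q < R.
Counting 7 from the largest end gives K.

K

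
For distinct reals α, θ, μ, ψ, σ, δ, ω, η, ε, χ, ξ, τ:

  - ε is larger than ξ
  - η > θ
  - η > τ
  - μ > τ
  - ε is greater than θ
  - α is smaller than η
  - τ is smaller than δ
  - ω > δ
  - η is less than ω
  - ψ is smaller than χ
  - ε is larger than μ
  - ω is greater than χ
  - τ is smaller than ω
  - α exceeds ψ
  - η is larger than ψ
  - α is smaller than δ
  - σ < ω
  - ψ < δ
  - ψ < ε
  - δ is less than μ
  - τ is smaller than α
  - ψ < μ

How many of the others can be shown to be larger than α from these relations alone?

From α the given relations immediately reach δ, η.
From those, μ, ω — 4 in total.
From those, ε — 5 in total.
No other element is forced above α by the given relations, so the count is 5.

5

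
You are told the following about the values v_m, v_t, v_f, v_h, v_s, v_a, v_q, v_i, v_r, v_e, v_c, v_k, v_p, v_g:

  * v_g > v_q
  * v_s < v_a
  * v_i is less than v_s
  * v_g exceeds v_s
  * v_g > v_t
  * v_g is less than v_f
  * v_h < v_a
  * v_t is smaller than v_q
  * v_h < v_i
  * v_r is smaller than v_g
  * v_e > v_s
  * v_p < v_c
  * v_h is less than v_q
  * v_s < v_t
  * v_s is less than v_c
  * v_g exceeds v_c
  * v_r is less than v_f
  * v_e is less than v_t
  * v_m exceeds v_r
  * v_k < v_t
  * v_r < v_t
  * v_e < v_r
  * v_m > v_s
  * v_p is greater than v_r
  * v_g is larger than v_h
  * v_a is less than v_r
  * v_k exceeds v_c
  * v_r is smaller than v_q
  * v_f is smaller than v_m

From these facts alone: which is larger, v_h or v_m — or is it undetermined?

v_h < v_i < v_s < v_e < v_r < v_p < v_c < v_k < v_t < v_q < v_g < v_f < v_m, by transitivity through v_i, v_s, v_e, v_r, v_p, v_c, v_k, v_t, v_q, v_g, v_f.
So v_m is larger.

v_m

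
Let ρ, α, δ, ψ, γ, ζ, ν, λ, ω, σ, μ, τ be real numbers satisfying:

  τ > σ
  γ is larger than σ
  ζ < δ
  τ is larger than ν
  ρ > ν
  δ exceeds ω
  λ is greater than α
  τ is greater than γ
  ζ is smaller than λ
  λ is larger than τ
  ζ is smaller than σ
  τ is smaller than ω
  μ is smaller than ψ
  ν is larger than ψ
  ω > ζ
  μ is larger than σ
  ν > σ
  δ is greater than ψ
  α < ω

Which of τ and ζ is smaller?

Chaining the given relations: ζ < σ < μ < ψ < ν < τ.
So ζ < τ; ζ is the smaller of the two.

ζ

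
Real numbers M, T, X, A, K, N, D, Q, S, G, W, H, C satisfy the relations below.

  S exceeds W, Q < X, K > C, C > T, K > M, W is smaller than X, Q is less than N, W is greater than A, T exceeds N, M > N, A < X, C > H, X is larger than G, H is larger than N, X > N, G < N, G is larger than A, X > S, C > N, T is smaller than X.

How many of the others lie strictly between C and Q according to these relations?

Chaining upward from Q reaches: N, H, T, M, K, X.
Chaining downward from C reaches: A, G, N, H, T.
Strictly between Q and C are those in both lists: N, H, T — 3 elements.

3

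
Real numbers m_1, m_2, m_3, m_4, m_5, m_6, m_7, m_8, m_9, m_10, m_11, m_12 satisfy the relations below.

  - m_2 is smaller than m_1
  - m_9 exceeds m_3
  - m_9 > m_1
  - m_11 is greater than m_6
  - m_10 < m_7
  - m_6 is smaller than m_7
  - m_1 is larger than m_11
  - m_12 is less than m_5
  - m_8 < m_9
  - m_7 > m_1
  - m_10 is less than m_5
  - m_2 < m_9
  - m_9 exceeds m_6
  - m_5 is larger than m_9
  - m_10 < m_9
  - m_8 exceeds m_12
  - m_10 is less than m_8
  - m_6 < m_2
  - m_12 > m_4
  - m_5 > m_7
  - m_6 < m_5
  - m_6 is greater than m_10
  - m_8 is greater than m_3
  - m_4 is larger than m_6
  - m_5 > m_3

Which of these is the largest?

m_3 is not greatest since m_3 < m_5; m_10 is not greatest since m_10 < m_8; m_6 is not greatest since m_6 < m_5; m_4 is not greatest since m_4 < m_12; m_2 is not greatest since m_2 < m_1; m_12 is not greatest since m_12 < m_8; m_11 is not greatest since m_11 < m_1; m_1 is not greatest since m_1 < m_9; m_7 is not greatest since m_7 < m_5; m_8 is not greatest since m_8 < m_9; m_9 is not greatest since m_9 < m_5.
Only m_5 has nothing above it, so m_5 is the largest.

m_5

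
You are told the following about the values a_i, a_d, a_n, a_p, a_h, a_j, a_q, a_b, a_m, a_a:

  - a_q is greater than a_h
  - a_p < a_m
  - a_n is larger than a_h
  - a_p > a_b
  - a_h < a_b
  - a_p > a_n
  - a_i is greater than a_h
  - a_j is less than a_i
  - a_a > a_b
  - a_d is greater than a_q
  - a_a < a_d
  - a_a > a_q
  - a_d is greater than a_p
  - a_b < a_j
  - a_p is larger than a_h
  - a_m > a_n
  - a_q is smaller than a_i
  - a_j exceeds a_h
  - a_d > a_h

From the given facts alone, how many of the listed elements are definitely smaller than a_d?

6

From a_d the given relations immediately reach a_h, a_q, a_p, a_a.
From those, a_n, a_b — 6 in total.
No other element is forced below a_d by the given relations, so the count is 6.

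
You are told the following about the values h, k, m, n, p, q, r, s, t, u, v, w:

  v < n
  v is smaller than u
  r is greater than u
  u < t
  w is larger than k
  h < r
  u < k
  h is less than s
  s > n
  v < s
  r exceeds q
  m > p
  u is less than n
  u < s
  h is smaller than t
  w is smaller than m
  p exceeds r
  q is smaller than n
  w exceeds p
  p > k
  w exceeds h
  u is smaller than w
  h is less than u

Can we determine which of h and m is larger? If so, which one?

m

h < u and u < r give h < r.
With r < p: h < u < r < p.
With p < w: h < u < r < p < w.
With w < m: h < u < r < p < w < m.
So m is larger.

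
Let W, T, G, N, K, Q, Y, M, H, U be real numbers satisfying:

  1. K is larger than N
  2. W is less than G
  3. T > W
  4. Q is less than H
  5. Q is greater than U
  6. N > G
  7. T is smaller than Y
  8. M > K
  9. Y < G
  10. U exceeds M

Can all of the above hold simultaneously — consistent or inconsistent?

consistent

The single ordering W < T < Y < G < N < K < M < U < Q < H satisfies every listed relation, so no contradiction arises.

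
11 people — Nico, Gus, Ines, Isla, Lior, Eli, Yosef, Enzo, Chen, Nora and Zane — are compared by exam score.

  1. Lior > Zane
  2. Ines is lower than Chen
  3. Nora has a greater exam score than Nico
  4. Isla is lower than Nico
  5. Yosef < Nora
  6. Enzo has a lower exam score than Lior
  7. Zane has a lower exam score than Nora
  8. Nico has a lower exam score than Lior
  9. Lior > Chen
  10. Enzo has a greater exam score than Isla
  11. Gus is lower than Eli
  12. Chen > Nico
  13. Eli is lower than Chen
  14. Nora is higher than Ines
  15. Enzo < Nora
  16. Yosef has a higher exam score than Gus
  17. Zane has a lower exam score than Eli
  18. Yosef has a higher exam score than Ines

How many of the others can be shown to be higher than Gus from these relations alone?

5

The elements the relations force above Gus are Yosef, Eli, Chen, Nora, Lior — no chain reaches any other.
That is 5.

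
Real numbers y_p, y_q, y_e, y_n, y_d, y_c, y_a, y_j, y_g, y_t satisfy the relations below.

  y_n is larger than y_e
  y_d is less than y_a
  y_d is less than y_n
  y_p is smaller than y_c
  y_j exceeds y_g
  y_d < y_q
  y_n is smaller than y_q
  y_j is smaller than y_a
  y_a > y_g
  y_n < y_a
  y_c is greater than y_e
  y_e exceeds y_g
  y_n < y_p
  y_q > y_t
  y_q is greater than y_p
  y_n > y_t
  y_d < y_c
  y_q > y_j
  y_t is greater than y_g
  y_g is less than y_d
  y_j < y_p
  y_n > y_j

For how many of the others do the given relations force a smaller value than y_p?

6

The elements the relations force below y_p are y_g, y_t, y_d, y_e, y_j, y_n — no chain reaches any other.
That is 6.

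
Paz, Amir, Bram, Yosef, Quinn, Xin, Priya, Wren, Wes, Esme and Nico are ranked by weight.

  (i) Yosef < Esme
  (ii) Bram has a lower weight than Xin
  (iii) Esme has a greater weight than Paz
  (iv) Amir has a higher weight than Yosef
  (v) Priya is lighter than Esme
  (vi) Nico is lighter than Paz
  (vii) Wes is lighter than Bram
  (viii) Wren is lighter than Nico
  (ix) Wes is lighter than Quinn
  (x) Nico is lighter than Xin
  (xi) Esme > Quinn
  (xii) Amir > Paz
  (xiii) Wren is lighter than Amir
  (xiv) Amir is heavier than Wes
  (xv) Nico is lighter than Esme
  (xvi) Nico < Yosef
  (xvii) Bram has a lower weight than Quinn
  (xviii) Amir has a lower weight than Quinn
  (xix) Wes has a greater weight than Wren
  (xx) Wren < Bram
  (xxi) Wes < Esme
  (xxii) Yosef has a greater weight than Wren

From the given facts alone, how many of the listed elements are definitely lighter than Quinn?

7

From Quinn the given relations immediately reach Wes, Bram, Amir.
From those, Wren, Paz, Yosef — 6 in total.
From those, Nico — 7 in total.
No other element is forced below Quinn by the given relations, so the count is 7.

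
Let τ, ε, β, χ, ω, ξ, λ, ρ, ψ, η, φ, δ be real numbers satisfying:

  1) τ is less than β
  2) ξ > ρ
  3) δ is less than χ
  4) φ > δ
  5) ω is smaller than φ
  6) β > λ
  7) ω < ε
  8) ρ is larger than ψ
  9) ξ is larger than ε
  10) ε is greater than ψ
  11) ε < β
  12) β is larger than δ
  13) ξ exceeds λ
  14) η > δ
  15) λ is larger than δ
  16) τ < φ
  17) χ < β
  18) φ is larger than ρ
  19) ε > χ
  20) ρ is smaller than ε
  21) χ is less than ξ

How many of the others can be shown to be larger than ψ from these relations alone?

Directly above ψ: ρ, ε.
One step further: ξ, φ, β (5 so far).
Nothing else is reachable above ψ; 5 in all.

5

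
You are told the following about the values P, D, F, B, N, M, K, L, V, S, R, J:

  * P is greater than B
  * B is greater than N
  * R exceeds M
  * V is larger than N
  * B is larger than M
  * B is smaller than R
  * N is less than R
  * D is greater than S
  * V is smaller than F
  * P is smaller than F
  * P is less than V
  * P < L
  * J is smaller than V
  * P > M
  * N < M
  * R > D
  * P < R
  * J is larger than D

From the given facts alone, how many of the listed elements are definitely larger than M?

6

The elements the relations force above M are B, P, R, L, V, F — no chain reaches any other.
That is 6.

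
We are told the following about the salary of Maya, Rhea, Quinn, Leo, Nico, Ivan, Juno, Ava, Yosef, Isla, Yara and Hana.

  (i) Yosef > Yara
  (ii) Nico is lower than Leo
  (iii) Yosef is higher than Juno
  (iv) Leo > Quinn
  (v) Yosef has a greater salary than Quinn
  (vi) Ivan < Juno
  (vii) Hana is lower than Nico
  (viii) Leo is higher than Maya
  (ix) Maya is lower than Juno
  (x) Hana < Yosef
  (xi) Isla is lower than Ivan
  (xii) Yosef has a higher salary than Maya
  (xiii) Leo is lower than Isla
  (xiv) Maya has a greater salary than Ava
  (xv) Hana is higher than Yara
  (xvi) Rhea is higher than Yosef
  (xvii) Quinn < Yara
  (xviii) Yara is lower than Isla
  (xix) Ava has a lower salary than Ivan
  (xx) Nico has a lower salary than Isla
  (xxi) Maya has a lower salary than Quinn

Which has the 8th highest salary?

Chaining the given pairs: Ava < Maya < Quinn < Yara < Hana < Nico < Leo < Isla < Ivan < Juno < Yosef < Rhea.
The 8th largest is Hana.

Hana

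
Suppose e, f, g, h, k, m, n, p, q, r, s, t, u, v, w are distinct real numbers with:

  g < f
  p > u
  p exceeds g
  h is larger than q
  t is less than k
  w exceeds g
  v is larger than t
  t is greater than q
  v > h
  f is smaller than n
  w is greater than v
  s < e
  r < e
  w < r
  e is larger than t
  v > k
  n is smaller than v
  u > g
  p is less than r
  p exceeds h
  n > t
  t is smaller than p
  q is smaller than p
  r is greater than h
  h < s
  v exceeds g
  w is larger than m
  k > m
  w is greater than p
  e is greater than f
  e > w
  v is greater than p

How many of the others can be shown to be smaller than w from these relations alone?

Directly below w: g, m, p, v.
One step further: q, t, h, k, u, n (10 so far).
One step further: f (11 so far).
No other element is forced below w by the given relations, so the count is 11.

11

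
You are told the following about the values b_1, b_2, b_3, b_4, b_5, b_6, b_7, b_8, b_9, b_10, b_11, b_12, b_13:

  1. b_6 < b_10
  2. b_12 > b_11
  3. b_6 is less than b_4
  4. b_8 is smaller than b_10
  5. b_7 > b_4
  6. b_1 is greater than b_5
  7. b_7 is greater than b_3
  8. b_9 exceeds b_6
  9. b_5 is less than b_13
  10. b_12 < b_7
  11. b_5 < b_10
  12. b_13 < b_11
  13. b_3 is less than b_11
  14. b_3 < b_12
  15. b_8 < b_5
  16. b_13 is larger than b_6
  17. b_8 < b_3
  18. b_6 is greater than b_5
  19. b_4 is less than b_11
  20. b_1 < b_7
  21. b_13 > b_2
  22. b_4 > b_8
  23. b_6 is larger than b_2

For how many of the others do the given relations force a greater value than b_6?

From b_6 the given relations immediately reach b_10, b_13, b_9, b_4.
From those, b_11, b_7 — 6 in total.
From those, b_12 — 7 in total.
No other element is forced above b_6 by the given relations, so the count is 7.

7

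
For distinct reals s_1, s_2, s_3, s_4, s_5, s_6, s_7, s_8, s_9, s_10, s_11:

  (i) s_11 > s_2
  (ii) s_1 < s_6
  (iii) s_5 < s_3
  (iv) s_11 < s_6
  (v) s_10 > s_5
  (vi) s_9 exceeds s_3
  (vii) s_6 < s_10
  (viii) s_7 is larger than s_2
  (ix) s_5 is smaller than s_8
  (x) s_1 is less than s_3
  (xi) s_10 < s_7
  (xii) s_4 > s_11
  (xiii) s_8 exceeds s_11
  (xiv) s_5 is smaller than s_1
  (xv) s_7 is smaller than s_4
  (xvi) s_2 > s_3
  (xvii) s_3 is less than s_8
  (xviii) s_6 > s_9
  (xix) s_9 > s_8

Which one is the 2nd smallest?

s_1

Chaining the given pairs: s_5 < s_1 < s_3 < s_2 < s_11 < s_8 < s_9 < s_6 < s_10 < s_7 < s_4.
The 2nd smallest is s_1.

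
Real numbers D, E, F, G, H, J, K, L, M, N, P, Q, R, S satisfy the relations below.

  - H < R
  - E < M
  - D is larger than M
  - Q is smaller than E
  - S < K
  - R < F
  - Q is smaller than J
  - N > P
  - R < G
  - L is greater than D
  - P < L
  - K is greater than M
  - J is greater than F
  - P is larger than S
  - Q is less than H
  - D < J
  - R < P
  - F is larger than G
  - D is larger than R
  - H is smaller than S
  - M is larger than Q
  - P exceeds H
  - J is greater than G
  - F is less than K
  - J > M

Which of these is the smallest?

H is not least since Q < H; E is not least since Q < E; R is not least since H < R; S is not least since H < S; M is not least since Q < M; P is not least since S < P; N is not least since P < N; G is not least since R < G; F is not least since G < F; D is not least since R < D; L is not least since P < L; J is not least since G < J; K is not least since M < K.
Only Q has nothing below it, so Q is the smallest.

Q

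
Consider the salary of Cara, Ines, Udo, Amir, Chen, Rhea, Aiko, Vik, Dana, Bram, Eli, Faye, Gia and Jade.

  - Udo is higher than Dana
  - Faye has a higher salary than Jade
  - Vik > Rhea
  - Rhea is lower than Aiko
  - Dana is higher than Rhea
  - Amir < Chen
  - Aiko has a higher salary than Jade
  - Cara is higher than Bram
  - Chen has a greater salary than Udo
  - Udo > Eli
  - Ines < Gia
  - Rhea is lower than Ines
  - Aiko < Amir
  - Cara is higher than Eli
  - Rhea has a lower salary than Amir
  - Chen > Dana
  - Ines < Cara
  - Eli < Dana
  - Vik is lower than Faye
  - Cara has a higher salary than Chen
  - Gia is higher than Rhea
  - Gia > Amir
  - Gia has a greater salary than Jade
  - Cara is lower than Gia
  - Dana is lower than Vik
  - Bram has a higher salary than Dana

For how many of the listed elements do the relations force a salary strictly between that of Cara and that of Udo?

1

Chaining upward from Udo reaches: Chen, Gia.
Chaining downward from Cara reaches: Rhea, Eli, Dana, Jade, Ines, Aiko, Amir, Bram, Chen.
Strictly between Udo and Cara are those in both lists: Chen — 1 element.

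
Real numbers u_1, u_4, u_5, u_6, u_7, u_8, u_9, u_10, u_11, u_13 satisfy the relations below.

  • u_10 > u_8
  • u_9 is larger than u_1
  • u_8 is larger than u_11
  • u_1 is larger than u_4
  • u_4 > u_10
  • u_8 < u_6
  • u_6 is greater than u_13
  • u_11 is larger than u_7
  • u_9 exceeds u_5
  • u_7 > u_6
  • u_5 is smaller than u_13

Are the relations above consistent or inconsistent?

inconsistent

Chaining the given relations yields u_6 < u_7 < u_11 < u_8, so u_6 < u_8. But one relation states u_8 < u_6. These cannot both hold.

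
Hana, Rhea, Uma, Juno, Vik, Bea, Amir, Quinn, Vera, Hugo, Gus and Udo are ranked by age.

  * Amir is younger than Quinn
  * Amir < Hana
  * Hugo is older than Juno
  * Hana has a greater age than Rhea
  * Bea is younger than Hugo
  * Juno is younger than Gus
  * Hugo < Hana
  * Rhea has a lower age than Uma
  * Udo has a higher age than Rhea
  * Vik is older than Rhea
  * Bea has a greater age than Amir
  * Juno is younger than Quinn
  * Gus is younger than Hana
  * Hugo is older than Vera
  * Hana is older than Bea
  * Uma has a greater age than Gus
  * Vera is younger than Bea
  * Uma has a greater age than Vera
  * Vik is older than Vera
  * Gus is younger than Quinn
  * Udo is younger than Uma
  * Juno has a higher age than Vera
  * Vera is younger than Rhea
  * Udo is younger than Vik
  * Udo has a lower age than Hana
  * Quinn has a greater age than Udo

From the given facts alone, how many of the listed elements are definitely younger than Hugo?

The elements the relations force below Hugo are Vera, Amir, Juno, Bea — no chain reaches any other.
That is 4.

4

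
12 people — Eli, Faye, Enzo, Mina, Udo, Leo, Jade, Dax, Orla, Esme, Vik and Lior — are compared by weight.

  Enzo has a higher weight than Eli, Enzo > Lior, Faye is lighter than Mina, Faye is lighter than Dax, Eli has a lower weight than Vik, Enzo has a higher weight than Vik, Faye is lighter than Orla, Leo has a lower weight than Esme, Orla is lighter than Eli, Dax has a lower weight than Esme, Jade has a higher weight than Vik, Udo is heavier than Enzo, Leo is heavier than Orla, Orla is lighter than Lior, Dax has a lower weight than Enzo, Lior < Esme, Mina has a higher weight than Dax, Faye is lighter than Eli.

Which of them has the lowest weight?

Orla is not least since Faye < Orla; Dax is not least since Faye < Dax; Leo is not least since Orla < Leo; Eli is not least since Faye < Eli; Vik is not least since Eli < Vik; Lior is not least since Orla < Lior; Esme is not least since Dax < Esme; Mina is not least since Faye < Mina; Enzo is not least since Lior < Enzo; Udo is not least since Enzo < Udo; Jade is not least since Vik < Jade.
Only Faye has nothing below it, so Faye is the lowest weight.

Faye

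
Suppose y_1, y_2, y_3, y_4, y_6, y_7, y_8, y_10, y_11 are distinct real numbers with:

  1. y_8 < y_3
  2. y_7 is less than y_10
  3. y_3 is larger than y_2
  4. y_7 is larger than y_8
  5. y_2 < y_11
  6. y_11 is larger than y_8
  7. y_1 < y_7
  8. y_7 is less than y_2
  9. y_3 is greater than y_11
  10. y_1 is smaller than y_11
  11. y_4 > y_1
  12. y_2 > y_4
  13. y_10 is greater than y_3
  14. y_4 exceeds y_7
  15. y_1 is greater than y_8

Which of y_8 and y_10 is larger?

y_10

Link the given pairs in sequence: y_8 < y_7; y_7 < y_4; y_4 < y_2; y_2 < y_11; y_11 < y_3; y_3 < y_10.
Chaining these gives y_8 < y_7 < y_4 < y_2 < y_11 < y_3 < y_10.
So y_8 < y_10; y_10 is the larger of the two.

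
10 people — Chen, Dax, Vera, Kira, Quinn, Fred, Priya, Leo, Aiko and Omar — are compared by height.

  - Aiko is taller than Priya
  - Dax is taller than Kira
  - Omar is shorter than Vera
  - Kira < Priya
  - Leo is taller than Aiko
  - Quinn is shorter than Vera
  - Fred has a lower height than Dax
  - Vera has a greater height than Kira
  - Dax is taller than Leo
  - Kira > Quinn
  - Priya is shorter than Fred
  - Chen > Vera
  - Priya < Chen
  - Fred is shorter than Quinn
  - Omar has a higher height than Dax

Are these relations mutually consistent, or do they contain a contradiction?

inconsistent

Chaining the given relations yields Fred < Quinn < Kira < Priya, so Fred < Priya. But one relation states Priya < Fred. These cannot both hold.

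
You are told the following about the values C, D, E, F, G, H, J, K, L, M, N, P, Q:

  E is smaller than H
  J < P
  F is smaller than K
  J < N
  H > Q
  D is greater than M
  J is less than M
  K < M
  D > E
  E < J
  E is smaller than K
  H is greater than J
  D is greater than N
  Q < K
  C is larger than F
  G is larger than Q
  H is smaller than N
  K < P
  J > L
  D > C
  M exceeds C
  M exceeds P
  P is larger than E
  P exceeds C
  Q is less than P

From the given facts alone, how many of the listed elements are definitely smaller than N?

5

Directly below N: J, H.
One step further: L, Q, E (5 so far).
Nothing else is reachable below N; 5 in all.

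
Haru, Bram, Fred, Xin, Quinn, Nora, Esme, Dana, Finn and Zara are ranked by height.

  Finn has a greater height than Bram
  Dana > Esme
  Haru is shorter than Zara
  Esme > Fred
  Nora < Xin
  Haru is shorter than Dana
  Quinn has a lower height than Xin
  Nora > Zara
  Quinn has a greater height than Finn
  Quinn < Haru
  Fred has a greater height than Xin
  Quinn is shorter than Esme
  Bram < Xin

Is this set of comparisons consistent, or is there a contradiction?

consistent

The single ordering Bram < Finn < Quinn < Haru < Zara < Nora < Xin < Fred < Esme < Dana satisfies every listed relation, so no contradiction arises.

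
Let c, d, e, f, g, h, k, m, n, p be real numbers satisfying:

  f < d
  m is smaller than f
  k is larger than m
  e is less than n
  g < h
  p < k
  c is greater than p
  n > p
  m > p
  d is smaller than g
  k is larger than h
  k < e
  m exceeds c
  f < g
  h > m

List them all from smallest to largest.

The consecutive links are each given: p < c; c < m; m < f; f < d; d < g; g < h; h < k; k < e; e < n.

p < c < m < f < d < g < h < k < e < n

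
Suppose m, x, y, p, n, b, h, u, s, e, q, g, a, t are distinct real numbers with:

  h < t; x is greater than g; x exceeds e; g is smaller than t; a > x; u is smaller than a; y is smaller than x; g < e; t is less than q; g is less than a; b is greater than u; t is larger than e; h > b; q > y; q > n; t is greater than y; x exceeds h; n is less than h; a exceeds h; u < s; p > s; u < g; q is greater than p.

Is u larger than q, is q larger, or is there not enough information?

The relevant relations are u < b; b < h; h < t; t < q.
Chaining these gives u < b < h < t < q.
So q is larger.

q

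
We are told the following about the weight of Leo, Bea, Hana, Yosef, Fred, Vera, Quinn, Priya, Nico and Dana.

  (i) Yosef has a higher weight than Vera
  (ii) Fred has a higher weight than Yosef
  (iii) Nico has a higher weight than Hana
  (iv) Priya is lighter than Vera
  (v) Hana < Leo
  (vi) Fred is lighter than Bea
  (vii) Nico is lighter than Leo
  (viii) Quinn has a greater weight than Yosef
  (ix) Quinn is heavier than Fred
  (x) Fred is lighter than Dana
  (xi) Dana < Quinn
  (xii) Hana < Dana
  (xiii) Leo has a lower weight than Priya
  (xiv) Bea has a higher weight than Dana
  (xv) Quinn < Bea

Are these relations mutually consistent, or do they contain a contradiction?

consistent

The single ordering Hana < Nico < Leo < Priya < Vera < Yosef < Fred < Dana < Quinn < Bea satisfies every listed relation, so no contradiction arises.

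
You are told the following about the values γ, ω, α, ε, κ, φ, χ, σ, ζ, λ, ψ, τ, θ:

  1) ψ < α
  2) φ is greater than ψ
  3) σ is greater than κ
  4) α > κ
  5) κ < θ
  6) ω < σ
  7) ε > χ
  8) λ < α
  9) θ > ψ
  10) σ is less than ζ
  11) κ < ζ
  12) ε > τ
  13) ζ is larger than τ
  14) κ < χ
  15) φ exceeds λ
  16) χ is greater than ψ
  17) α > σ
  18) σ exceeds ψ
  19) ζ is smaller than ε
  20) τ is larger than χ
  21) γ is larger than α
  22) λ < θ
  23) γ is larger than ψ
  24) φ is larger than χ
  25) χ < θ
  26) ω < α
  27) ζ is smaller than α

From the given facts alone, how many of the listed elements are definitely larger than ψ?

From ψ the given relations immediately reach σ, χ, φ, α, θ, γ.
From those, τ, ζ, ε — 9 in total.
Nothing else is reachable above ψ; 9 in all.

9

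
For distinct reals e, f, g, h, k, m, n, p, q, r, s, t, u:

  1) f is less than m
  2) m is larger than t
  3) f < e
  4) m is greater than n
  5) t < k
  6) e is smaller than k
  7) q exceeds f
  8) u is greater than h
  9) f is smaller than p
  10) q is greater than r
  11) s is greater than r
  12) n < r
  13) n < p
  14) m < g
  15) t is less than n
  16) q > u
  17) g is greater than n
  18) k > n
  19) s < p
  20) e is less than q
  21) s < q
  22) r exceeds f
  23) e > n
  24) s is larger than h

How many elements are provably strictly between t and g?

The relations place t below g. An element lies strictly between them when it is forced above t and also forced below g.
Above t: {n, r, s, p, e, m, q, k}. Below g: {f, n, m}.
Intersection: {n, m} — 2.

2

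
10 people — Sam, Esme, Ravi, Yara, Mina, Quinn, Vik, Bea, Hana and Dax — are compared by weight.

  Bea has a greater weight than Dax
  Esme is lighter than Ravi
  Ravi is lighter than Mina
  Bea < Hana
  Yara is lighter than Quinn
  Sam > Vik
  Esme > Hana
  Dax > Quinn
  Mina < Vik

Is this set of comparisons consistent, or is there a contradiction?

The single ordering Yara < Quinn < Dax < Bea < Hana < Esme < Ravi < Mina < Vik < Sam satisfies every listed relation, so no contradiction arises.

consistent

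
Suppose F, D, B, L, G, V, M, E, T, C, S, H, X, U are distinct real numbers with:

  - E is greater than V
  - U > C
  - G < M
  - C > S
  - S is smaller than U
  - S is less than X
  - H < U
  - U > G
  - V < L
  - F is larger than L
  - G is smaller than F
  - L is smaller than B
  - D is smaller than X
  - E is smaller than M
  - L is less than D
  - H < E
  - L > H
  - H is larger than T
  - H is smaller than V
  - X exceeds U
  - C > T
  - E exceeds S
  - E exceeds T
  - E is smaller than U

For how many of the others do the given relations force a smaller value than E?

4

Directly below E: T, H, S, V.
Nothing else is reachable below E; 4 in all.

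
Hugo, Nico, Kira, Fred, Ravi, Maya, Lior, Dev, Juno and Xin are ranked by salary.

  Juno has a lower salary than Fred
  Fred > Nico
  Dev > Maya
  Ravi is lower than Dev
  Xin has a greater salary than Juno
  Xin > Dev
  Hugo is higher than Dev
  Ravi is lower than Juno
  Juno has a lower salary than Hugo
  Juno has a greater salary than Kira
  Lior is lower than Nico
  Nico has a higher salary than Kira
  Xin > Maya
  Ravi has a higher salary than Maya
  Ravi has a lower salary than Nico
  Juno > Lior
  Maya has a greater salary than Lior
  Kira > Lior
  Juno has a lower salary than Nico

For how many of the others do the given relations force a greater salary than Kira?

The elements the relations force above Kira are Juno, Nico, Fred, Xin, Hugo — no chain reaches any other.
That is 5.

5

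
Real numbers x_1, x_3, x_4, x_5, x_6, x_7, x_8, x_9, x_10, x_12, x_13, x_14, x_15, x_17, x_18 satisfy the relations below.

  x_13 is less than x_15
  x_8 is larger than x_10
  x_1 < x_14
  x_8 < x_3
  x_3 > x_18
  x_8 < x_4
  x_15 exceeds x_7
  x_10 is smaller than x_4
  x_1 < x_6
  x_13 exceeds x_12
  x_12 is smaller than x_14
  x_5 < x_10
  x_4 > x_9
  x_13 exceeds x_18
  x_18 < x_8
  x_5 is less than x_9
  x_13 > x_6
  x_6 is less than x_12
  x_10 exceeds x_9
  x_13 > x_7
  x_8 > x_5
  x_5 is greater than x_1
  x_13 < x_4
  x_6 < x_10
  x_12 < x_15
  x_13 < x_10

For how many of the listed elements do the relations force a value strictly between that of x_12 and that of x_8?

The relations place x_12 below x_8. An element lies strictly between them when it is forced above x_12 and also forced below x_8.
Above x_12: {x_14, x_13, x_10, x_3, x_15, x_4}. Below x_8: {x_1, x_7, x_18, x_5, x_6, x_9, x_13, x_10}.
Intersection: {x_13, x_10} — 2.

2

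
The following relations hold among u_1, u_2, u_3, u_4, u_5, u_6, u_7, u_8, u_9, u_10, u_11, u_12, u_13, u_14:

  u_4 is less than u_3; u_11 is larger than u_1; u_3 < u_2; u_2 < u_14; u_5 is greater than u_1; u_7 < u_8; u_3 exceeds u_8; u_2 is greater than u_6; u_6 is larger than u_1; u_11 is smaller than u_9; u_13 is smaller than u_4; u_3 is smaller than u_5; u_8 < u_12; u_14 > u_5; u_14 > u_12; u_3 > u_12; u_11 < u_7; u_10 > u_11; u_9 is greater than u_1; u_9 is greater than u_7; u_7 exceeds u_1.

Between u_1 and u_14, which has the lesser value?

u_1

Link the given pairs in sequence: u_1 < u_7; u_7 < u_8; u_8 < u_12; u_12 < u_3; u_3 < u_2; u_2 < u_14.
Chaining these gives u_1 < u_7 < u_8 < u_12 < u_3 < u_2 < u_14.
So u_1 < u_14; u_1 is the smaller of the two.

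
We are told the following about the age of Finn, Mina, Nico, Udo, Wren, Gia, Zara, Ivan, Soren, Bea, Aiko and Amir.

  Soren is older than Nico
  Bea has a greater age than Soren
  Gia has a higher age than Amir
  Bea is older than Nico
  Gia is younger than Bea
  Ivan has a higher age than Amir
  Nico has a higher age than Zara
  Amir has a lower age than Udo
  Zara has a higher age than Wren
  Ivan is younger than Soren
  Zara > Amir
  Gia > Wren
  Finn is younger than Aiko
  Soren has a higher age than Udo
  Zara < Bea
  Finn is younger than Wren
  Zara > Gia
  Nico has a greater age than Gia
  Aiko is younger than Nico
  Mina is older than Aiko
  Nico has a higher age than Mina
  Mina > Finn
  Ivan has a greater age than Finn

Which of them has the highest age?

Bea

Chaining downward from Bea: directly below it, Gia, Zara, Nico, Soren; then Amir, Wren, Udo, Aiko, Ivan, Mina; then Finn.
That covers every other element, and nothing is given above Bea, so Bea is the highest age.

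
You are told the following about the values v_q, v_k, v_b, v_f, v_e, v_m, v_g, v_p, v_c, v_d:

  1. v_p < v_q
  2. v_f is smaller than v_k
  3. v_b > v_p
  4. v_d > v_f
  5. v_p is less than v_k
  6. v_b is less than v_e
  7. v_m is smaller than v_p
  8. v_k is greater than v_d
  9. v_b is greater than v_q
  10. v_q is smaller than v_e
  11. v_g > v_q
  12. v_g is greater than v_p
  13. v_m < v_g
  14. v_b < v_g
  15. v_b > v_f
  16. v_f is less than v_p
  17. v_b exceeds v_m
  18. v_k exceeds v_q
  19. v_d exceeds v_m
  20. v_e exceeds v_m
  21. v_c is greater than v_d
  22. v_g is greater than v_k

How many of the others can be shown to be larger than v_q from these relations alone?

Directly above v_q: v_b, v_e, v_k, v_g.
No other element is forced above v_q by the given relations, so the count is 4.

4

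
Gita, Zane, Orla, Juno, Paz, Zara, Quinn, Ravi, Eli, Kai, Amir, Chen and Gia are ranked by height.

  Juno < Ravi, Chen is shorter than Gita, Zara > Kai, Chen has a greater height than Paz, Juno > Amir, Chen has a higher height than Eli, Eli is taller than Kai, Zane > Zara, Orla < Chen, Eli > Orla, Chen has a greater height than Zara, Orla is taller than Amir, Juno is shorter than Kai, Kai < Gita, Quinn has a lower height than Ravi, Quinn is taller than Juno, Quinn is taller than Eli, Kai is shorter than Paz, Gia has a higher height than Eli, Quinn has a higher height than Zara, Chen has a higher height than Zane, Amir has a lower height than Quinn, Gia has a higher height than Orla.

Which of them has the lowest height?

Amir

Chaining upward from Amir: directly above it, Orla, Juno, Quinn; then Kai, Eli, Chen, Gia, Ravi; then Zara, Paz, Gita; then Zane.
That covers every other element, and nothing is given below Amir, so Amir is the lowest height.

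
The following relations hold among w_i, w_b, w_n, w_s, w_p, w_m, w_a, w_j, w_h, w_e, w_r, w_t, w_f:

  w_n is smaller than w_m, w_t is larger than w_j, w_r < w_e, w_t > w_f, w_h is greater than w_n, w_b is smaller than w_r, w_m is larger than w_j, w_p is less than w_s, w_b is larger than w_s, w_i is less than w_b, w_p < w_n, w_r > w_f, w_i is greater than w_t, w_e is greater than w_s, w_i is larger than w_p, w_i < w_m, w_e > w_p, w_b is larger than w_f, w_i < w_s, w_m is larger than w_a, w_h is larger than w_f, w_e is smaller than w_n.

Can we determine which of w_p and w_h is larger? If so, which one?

The relevant relations are w_p < w_i; w_i < w_s; w_s < w_b; w_b < w_r; w_r < w_e; w_e < w_n; w_n < w_h.
Chaining these gives w_p < w_i < w_s < w_b < w_r < w_e < w_n < w_h.
So w_h is larger.

w_h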